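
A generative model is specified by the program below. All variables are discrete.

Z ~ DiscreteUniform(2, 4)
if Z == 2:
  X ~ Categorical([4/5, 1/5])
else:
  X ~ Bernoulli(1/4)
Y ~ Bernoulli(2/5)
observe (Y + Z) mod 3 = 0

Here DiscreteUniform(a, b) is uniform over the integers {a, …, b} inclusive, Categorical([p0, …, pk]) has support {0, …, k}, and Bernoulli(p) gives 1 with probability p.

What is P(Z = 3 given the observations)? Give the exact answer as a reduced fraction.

Enumerate traces; 4 have nonzero weight after conditioning:
  (Z=2, X=0, Y=1) weight 8/75
  (Z=2, X=1, Y=1) weight 2/75
  (Z=3, X=0, Y=0) weight 3/20
  (Z=3, X=1, Y=0) weight 1/20
Group by Z:
  weight(Z=2) = 2/15
  weight(Z=3) = 1/5
Total weight = 2/15 + 1/5 = 1/3
P(Z=2 | obs) = 2/15 / 1/3 = 2/5
P(Z=3 | obs) = 1/5 / 1/3 = 3/5

P(Z = 3 | obs) = 3/5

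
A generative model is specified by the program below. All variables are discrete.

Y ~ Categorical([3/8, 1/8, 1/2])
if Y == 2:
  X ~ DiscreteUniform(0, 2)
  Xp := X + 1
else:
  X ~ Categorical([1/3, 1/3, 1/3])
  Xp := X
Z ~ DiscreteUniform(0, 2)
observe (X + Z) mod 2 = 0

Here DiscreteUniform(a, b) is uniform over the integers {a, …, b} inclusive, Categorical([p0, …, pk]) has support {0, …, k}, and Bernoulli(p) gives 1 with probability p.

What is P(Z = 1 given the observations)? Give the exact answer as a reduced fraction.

Enumerate traces; 15 have nonzero weight after conditioning:
  (Y=0, X=0, Z=0) weight 1/24
  (Y=0, X=0, Z=2) weight 1/24
  (Y=0, X=1, Z=1) weight 1/24
  (Y=0, X=2, Z=0) weight 1/24
  (Y=0, X=2, Z=2) weight 1/24
  (Y=1, X=0, Z=0) weight 1/72
  (Y=1, X=0, Z=2) weight 1/72
  (Y=1, X=1, Z=1) weight 1/72
  … 7 more
Group by Z:
  weight(Z=0) = 2/9
  weight(Z=1) = 1/9
  weight(Z=2) = 2/9
Total weight = 2/9 + 1/9 + 2/9 = 5/9
P(Z=0 | obs) = 2/9 / 5/9 = 2/5
P(Z=1 | obs) = 1/9 / 5/9 = 1/5
P(Z=2 | obs) = 2/9 / 5/9 = 2/5

P(Z = 1 | obs) = 1/5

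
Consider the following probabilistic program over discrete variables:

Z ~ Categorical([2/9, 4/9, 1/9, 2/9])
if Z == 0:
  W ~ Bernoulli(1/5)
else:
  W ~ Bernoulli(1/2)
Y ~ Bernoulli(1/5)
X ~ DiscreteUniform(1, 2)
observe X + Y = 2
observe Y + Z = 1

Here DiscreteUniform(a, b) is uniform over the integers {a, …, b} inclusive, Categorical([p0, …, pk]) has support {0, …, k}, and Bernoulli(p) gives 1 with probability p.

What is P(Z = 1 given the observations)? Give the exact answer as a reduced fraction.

P(Z = 1 | obs) = 8/9

Enumerate traces; 4 have nonzero weight after conditioning:
  (Z=0, W=0, Y=1, X=1) weight 4/225
  (Z=0, W=1, Y=1, X=1) weight 1/225
  (Z=1, W=0, Y=0, X=2) weight 4/45
  (Z=1, W=1, Y=0, X=2) weight 4/45
Group by Z:
  weight(Z=0) = 1/45
  weight(Z=1) = 8/45
Total weight = 1/45 + 8/45 = 1/5
P(Z=0 | obs) = 1/45 / 1/5 = 1/9
P(Z=1 | obs) = 8/45 / 1/5 = 8/9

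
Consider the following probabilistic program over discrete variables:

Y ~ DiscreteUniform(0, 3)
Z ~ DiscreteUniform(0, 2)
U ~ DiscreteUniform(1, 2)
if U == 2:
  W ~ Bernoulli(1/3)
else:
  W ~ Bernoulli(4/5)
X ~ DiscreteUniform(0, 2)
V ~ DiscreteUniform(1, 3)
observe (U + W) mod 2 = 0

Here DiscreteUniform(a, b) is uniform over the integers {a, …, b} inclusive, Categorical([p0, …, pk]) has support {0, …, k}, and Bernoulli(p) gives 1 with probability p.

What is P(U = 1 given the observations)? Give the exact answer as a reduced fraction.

P(U = 1 | obs) = 6/11

Enumerate traces; 216 have nonzero weight after conditioning:
  (Y=0, Z=0, U=1, W=1, X=0, V=1) weight 1/270
  (Y=0, Z=0, U=1, W=1, X=0, V=2) weight 1/270
  (Y=0, Z=0, U=1, W=1, X=0, V=3) weight 1/270
  (Y=0, Z=0, U=1, W=1, X=1, V=1) weight 1/270
  (Y=0, Z=0, U=1, W=1, X=1, V=2) weight 1/270
  (Y=0, Z=0, U=1, W=1, X=1, V=3) weight 1/270
  (Y=0, Z=0, U=1, W=1, X=2, V=1) weight 1/270
  (Y=0, Z=0, U=1, W=1, X=2, V=2) weight 1/270
  (Y=0, Z=0, U=2, W=0, X=0, V=1) weight 1/324
  … 207 more
Group by U:
  weight(U=1) = 2/5
  weight(U=2) = 1/3
Total weight = 2/5 + 1/3 = 11/15
P(U=1 | obs) = 2/5 / 11/15 = 6/11
P(U=2 | obs) = 1/3 / 11/15 = 5/11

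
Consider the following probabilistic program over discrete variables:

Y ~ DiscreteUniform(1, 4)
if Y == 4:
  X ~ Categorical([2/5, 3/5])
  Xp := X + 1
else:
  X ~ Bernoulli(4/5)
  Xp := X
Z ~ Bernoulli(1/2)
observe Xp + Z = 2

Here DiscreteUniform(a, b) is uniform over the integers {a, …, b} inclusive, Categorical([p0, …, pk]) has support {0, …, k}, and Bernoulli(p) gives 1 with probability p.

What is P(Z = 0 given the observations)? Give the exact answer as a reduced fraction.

Enumerate traces; 5 have nonzero weight after conditioning:
  (Y=1, X=1, Z=1) weight 1/10
  (Y=2, X=1, Z=1) weight 1/10
  (Y=3, X=1, Z=1) weight 1/10
  (Y=4, X=0, Z=1) weight 1/20
  (Y=4, X=1, Z=0) weight 3/40
Group by Z:
  weight(Z=0) = 3/40
  weight(Z=1) = 7/20
Total weight = 3/40 + 7/20 = 17/40
P(Z=0 | obs) = 3/40 / 17/40 = 3/17
P(Z=1 | obs) = 7/20 / 17/40 = 14/17

P(Z = 0 | obs) = 3/17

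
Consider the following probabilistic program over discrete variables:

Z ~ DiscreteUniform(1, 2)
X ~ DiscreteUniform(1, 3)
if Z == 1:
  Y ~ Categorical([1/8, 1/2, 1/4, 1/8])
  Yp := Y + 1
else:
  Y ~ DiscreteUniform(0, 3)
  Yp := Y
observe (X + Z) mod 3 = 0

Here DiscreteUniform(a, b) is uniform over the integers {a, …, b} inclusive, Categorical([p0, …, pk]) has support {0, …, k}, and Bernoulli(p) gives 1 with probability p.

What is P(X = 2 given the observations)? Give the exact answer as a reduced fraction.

P(X = 2 | obs) = 1/2

Enumerate traces; 8 have nonzero weight after conditioning:
  (Z=1, X=2, Y=0) weight 1/48
  (Z=1, X=2, Y=1) weight 1/12
  (Z=1, X=2, Y=2) weight 1/24
  (Z=1, X=2, Y=3) weight 1/48
  (Z=2, X=1, Y=0) weight 1/24
  (Z=2, X=1, Y=1) weight 1/24
  (Z=2, X=1, Y=2) weight 1/24
  (Z=2, X=1, Y=3) weight 1/24
Group by X:
  weight(X=1) = 1/6
  weight(X=2) = 1/6
Total weight = 1/6 + 1/6 = 1/3
P(X=1 | obs) = 1/6 / 1/3 = 1/2
P(X=2 | obs) = 1/6 / 1/3 = 1/2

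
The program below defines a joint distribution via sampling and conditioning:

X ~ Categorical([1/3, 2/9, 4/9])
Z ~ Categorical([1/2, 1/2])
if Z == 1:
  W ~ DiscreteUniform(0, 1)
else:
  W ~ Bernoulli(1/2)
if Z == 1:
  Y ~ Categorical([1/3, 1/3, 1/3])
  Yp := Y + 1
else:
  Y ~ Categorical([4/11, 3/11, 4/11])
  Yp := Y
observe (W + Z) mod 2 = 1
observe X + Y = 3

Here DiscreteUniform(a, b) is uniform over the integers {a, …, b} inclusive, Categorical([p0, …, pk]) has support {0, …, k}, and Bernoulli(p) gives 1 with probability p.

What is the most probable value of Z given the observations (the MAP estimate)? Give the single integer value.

argmax_v P(Z = v | obs) = 1

Enumerate traces; 4 have nonzero weight after conditioning:
  (X=1, Z=0, W=1, Y=2) weight 2/99
  (X=1, Z=1, W=0, Y=2) weight 1/54
  (X=2, Z=0, W=1, Y=1) weight 1/33
  (X=2, Z=1, W=0, Y=1) weight 1/27
Group by Z:
  weight(Z=0) = 5/99
  weight(Z=1) = 1/18
Total weight = 5/99 + 1/18 = 7/66
P(Z=0 | obs) = 5/99 / 7/66 = 10/21
P(Z=1 | obs) = 1/18 / 7/66 = 11/21
argmax = 1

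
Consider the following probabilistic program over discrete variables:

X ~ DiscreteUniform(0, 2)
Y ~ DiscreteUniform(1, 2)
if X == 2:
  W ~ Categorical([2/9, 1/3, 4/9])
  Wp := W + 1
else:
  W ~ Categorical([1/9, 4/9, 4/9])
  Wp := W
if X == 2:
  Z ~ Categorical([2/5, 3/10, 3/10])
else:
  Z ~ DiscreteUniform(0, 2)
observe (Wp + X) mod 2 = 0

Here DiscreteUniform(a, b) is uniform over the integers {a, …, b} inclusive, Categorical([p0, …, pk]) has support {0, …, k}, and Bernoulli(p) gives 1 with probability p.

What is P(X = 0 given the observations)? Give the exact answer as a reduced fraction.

P(X = 0 | obs) = 5/12

Enumerate traces; 24 have nonzero weight after conditioning:
  (X=0, Y=1, W=0, Z=0) weight 1/162
  (X=0, Y=1, W=0, Z=1) weight 1/162
  (X=0, Y=1, W=0, Z=2) weight 1/162
  (X=0, Y=1, W=2, Z=0) weight 2/81
  (X=0, Y=1, W=2, Z=1) weight 2/81
  (X=0, Y=1, W=2, Z=2) weight 2/81
  (X=0, Y=2, W=0, Z=0) weight 1/162
  (X=0, Y=2, W=0, Z=1) weight 1/162
  (X=1, Y=1, W=1, Z=0) weight 2/81
  (X=2, Y=1, W=1, Z=0) weight 1/45
  … 14 more
Group by X:
  weight(X=0) = 5/27
  weight(X=1) = 4/27
  weight(X=2) = 1/9
Total weight = 5/27 + 4/27 + 1/9 = 4/9
P(X=0 | obs) = 5/27 / 4/9 = 5/12
P(X=1 | obs) = 4/27 / 4/9 = 1/3
P(X=2 | obs) = 1/9 / 4/9 = 1/4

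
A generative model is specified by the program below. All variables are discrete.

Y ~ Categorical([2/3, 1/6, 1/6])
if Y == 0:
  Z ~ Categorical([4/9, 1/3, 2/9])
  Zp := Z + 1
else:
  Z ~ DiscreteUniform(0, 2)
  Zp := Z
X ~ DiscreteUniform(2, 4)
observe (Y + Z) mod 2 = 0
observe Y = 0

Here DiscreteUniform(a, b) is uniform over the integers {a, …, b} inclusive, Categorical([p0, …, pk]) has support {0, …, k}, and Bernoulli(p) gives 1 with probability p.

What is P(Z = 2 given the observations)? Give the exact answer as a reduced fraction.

Enumerate traces; 6 have nonzero weight after conditioning:
  (Y=0, Z=0, X=2) weight 8/81
  (Y=0, Z=0, X=3) weight 8/81
  (Y=0, Z=0, X=4) weight 8/81
  (Y=0, Z=2, X=2) weight 4/81
  (Y=0, Z=2, X=3) weight 4/81
  (Y=0, Z=2, X=4) weight 4/81
Group by Z:
  weight(Z=0) = 8/27
  weight(Z=2) = 4/27
Total weight = 8/27 + 4/27 = 4/9
P(Z=0 | obs) = 8/27 / 4/9 = 2/3
P(Z=2 | obs) = 4/27 / 4/9 = 1/3

P(Z = 2 | obs) = 1/3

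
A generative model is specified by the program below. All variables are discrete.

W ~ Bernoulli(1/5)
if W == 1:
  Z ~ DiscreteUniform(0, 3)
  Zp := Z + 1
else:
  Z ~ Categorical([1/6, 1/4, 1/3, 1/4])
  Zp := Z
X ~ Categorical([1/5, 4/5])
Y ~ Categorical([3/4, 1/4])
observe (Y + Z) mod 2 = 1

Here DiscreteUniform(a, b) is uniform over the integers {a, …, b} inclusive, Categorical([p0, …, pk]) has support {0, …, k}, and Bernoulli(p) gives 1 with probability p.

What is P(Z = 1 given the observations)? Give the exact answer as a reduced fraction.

Enumerate traces; 16 have nonzero weight after conditioning:
  (W=0, Z=0, X=0, Y=1) weight 1/150
  (W=0, Z=0, X=1, Y=1) weight 2/75
  (W=0, Z=1, X=0, Y=0) weight 3/100
  (W=0, Z=1, X=1, Y=0) weight 3/25
  (W=0, Z=2, X=0, Y=1) weight 1/75
  (W=0, Z=2, X=1, Y=1) weight 4/75
  (W=0, Z=3, X=0, Y=0) weight 3/100
  (W=0, Z=3, X=1, Y=0) weight 3/25
  … 8 more
Group by Z:
  weight(Z=0) = 11/240
  weight(Z=1) = 3/16
  weight(Z=2) = 19/240
  weight(Z=3) = 3/16
Total weight = 11/240 + 3/16 + 19/240 + 3/16 = 1/2
P(Z=0 | obs) = 11/240 / 1/2 = 11/120
P(Z=1 | obs) = 3/16 / 1/2 = 3/8
P(Z=2 | obs) = 19/240 / 1/2 = 19/120
P(Z=3 | obs) = 3/16 / 1/2 = 3/8

P(Z = 1 | obs) = 3/8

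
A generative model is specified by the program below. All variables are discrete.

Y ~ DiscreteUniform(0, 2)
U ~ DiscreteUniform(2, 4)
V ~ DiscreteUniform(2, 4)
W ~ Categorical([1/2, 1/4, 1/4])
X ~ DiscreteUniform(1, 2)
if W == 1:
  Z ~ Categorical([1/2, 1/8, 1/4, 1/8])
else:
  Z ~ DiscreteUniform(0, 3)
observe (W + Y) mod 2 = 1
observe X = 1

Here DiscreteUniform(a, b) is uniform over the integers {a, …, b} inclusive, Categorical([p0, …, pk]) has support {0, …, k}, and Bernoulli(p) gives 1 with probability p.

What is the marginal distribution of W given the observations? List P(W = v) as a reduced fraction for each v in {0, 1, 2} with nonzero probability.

P(W=0) = 2/5, P(W=1) = 2/5, P(W=2) = 1/5

Enumerate traces; 144 have nonzero weight after conditioning:
  (Y=0, U=2, V=2, W=1, X=1, Z=0) weight 1/432
  (Y=0, U=2, V=2, W=1, X=1, Z=1) weight 1/1728
  (Y=0, U=2, V=2, W=1, X=1, Z=2) weight 1/864
  (Y=0, U=2, V=2, W=1, X=1, Z=3) weight 1/1728
  (Y=0, U=2, V=3, W=1, X=1, Z=0) weight 1/432
  (Y=0, U=2, V=3, W=1, X=1, Z=1) weight 1/1728
  (Y=0, U=2, V=3, W=1, X=1, Z=2) weight 1/864
  (Y=0, U=2, V=3, W=1, X=1, Z=3) weight 1/1728
  (Y=1, U=2, V=2, W=0, X=1, Z=0) weight 1/432
  (Y=1, U=2, V=2, W=2, X=1, Z=0) weight 1/864
  … 134 more
Group by W:
  weight(W=0) = 1/12
  weight(W=1) = 1/12
  weight(W=2) = 1/24
Total weight = 1/12 + 1/12 + 1/24 = 5/24
P(W=0 | obs) = 1/12 / 5/24 = 2/5
P(W=1 | obs) = 1/12 / 5/24 = 2/5
P(W=2 | obs) = 1/24 / 5/24 = 1/5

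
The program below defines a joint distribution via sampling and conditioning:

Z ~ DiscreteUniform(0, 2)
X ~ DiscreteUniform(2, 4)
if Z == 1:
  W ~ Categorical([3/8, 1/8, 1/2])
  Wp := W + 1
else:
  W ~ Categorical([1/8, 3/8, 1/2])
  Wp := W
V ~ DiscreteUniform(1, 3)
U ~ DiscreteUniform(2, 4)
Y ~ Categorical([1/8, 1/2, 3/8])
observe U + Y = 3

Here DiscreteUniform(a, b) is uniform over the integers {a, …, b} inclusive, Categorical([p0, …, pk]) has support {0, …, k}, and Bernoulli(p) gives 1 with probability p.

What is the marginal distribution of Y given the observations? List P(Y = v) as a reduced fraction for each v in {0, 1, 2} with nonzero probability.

Enumerate traces; 162 have nonzero weight after conditioning:
  (Z=0, X=2, W=0, V=1, U=2, Y=1) weight 1/1296
  (Z=0, X=2, W=0, V=1, U=3, Y=0) weight 1/5184
  (Z=0, X=2, W=0, V=2, U=2, Y=1) weight 1/1296
  (Z=0, X=2, W=0, V=2, U=3, Y=0) weight 1/5184
  (Z=0, X=2, W=0, V=3, U=2, Y=1) weight 1/1296
  (Z=0, X=2, W=0, V=3, U=3, Y=0) weight 1/5184
  (Z=0, X=2, W=1, V=1, U=2, Y=1) weight 1/432
  (Z=0, X=2, W=1, V=1, U=3, Y=0) weight 1/1728
  … 154 more
Group by Y:
  weight(Y=0) = 1/24
  weight(Y=1) = 1/6
Total weight = 1/24 + 1/6 = 5/24
P(Y=0 | obs) = 1/24 / 5/24 = 1/5
P(Y=1 | obs) = 1/6 / 5/24 = 4/5

P(Y=0) = 1/5, P(Y=1) = 4/5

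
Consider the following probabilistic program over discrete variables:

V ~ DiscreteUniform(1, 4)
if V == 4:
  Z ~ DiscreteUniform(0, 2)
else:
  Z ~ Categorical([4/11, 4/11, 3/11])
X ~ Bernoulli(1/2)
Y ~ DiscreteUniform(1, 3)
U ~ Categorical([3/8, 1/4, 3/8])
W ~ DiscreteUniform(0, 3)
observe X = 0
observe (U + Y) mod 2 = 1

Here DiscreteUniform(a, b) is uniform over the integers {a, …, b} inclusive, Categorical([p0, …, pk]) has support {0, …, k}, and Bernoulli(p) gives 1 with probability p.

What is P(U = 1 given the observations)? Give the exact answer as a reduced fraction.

Enumerate traces; 240 have nonzero weight after conditioning:
  (V=1, Z=0, X=0, Y=1, U=0, W=0) weight 1/704
  (V=1, Z=0, X=0, Y=1, U=0, W=1) weight 1/704
  (V=1, Z=0, X=0, Y=1, U=0, W=2) weight 1/704
  (V=1, Z=0, X=0, Y=1, U=0, W=3) weight 1/704
  (V=1, Z=0, X=0, Y=1, U=2, W=0) weight 1/704
  (V=1, Z=0, X=0, Y=1, U=2, W=1) weight 1/704
  (V=1, Z=0, X=0, Y=1, U=2, W=2) weight 1/704
  (V=1, Z=0, X=0, Y=1, U=2, W=3) weight 1/704
  (V=1, Z=0, X=0, Y=2, U=1, W=0) weight 1/1056
  … 231 more
Group by U:
  weight(U=0) = 1/8
  weight(U=1) = 1/24
  weight(U=2) = 1/8
Total weight = 1/8 + 1/24 + 1/8 = 7/24
P(U=0 | obs) = 1/8 / 7/24 = 3/7
P(U=1 | obs) = 1/24 / 7/24 = 1/7
P(U=2 | obs) = 1/8 / 7/24 = 3/7

P(U = 1 | obs) = 1/7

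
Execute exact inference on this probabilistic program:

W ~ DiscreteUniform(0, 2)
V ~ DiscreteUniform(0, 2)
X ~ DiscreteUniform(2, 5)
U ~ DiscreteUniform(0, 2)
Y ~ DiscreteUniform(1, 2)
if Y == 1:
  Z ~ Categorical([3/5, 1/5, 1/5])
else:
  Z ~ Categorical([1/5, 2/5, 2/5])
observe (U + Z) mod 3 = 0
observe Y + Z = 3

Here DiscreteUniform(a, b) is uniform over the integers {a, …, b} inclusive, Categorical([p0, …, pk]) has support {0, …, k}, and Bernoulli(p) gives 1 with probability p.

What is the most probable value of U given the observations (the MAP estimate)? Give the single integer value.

Enumerate traces; 72 have nonzero weight after conditioning:
  (W=0, V=0, X=2, U=1, Y=1, Z=2) weight 1/1080
  (W=0, V=0, X=2, U=2, Y=2, Z=1) weight 1/540
  (W=0, V=0, X=3, U=1, Y=1, Z=2) weight 1/1080
  (W=0, V=0, X=3, U=2, Y=2, Z=1) weight 1/540
  (W=0, V=0, X=4, U=1, Y=1, Z=2) weight 1/1080
  (W=0, V=0, X=4, U=2, Y=2, Z=1) weight 1/540
  (W=0, V=0, X=5, U=1, Y=1, Z=2) weight 1/1080
  (W=0, V=0, X=5, U=2, Y=2, Z=1) weight 1/540
  … 64 more
Group by U:
  weight(U=1) = 1/30
  weight(U=2) = 1/15
Total weight = 1/30 + 1/15 = 1/10
P(U=1 | obs) = 1/30 / 1/10 = 1/3
P(U=2 | obs) = 1/15 / 1/10 = 2/3
argmax = 2

argmax_v P(U = v | obs) = 2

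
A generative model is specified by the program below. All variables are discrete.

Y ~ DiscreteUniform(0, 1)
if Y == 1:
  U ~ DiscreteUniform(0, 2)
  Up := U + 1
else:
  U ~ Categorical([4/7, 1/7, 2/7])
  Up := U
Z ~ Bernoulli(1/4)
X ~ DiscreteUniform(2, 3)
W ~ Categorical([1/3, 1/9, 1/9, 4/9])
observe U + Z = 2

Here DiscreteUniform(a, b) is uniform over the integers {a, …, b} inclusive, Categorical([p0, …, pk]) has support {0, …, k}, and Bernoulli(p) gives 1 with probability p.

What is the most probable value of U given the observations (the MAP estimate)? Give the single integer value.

Enumerate traces; 32 have nonzero weight after conditioning:
  (Y=0, U=1, Z=1, X=2, W=0) weight 1/336
  (Y=0, U=1, Z=1, X=2, W=1) weight 1/1008
  (Y=0, U=1, Z=1, X=2, W=2) weight 1/1008
  (Y=0, U=1, Z=1, X=2, W=3) weight 1/252
  (Y=0, U=1, Z=1, X=3, W=0) weight 1/336
  (Y=0, U=1, Z=1, X=3, W=1) weight 1/1008
  (Y=0, U=1, Z=1, X=3, W=2) weight 1/1008
  (Y=0, U=1, Z=1, X=3, W=3) weight 1/252
  (Y=0, U=2, Z=0, X=2, W=0) weight 1/56
  … 23 more
Group by U:
  weight(U=1) = 5/84
  weight(U=2) = 13/56
Total weight = 5/84 + 13/56 = 7/24
P(U=1 | obs) = 5/84 / 7/24 = 10/49
P(U=2 | obs) = 13/56 / 7/24 = 39/49
argmax = 2

argmax_v P(U = v | obs) = 2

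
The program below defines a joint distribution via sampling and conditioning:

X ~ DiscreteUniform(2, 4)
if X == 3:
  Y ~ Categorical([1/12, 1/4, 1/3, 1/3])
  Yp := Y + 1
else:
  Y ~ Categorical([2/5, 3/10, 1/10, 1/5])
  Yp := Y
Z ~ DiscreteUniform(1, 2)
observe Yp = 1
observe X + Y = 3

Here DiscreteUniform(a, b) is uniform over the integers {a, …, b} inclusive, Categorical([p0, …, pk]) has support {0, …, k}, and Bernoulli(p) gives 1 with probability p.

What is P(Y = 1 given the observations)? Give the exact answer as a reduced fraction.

P(Y = 1 | obs) = 18/23

Enumerate traces; 4 have nonzero weight after conditioning:
  (X=2, Y=1, Z=1) weight 1/20
  (X=2, Y=1, Z=2) weight 1/20
  (X=3, Y=0, Z=1) weight 1/72
  (X=3, Y=0, Z=2) weight 1/72
Group by Y:
  weight(Y=0) = 1/36
  weight(Y=1) = 1/10
Total weight = 1/36 + 1/10 = 23/180
P(Y=0 | obs) = 1/36 / 23/180 = 5/23
P(Y=1 | obs) = 1/10 / 23/180 = 18/23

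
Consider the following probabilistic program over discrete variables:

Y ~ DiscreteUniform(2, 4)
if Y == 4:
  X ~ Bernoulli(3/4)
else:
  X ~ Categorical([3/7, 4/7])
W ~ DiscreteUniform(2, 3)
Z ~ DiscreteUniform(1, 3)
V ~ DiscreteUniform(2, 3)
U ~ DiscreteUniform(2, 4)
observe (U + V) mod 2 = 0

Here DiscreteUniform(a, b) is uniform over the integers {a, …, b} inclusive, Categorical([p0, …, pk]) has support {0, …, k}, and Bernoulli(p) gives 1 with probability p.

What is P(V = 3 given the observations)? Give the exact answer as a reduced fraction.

Enumerate traces; 108 have nonzero weight after conditioning:
  (Y=2, X=0, W=2, Z=1, V=2, U=2) weight 1/252
  (Y=2, X=0, W=2, Z=1, V=2, U=4) weight 1/252
  (Y=2, X=0, W=2, Z=1, V=3, U=3) weight 1/252
  (Y=2, X=0, W=2, Z=2, V=2, U=2) weight 1/252
  (Y=2, X=0, W=2, Z=2, V=2, U=4) weight 1/252
  (Y=2, X=0, W=2, Z=2, V=3, U=3) weight 1/252
  (Y=2, X=0, W=2, Z=3, V=2, U=2) weight 1/252
  (Y=2, X=0, W=2, Z=3, V=2, U=4) weight 1/252
  … 100 more
Group by V:
  weight(V=2) = 1/3
  weight(V=3) = 1/6
Total weight = 1/3 + 1/6 = 1/2
P(V=2 | obs) = 1/3 / 1/2 = 2/3
P(V=3 | obs) = 1/6 / 1/2 = 1/3

P(V = 3 | obs) = 1/3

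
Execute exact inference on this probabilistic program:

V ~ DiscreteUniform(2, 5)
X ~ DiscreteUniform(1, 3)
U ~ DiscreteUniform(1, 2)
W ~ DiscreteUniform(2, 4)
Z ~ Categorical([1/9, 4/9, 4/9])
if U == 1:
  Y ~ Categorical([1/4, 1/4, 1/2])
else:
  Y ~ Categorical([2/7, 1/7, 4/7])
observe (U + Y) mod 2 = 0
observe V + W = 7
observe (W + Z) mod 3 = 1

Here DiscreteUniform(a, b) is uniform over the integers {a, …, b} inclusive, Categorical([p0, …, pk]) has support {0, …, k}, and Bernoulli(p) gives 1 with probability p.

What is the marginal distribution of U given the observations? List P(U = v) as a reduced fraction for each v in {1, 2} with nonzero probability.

Enumerate traces; 27 have nonzero weight after conditioning:
  (V=3, X=1, U=1, W=4, Z=0, Y=1) weight 1/2592
  (V=3, X=1, U=2, W=4, Z=0, Y=0) weight 1/2268
  (V=3, X=1, U=2, W=4, Z=0, Y=2) weight 1/1134
  (V=3, X=2, U=1, W=4, Z=0, Y=1) weight 1/2592
  (V=3, X=2, U=2, W=4, Z=0, Y=0) weight 1/2268
  (V=3, X=2, U=2, W=4, Z=0, Y=2) weight 1/1134
  (V=3, X=3, U=1, W=4, Z=0, Y=1) weight 1/2592
  (V=3, X=3, U=2, W=4, Z=0, Y=0) weight 1/2268
  … 19 more
Group by U:
  weight(U=1) = 1/96
  weight(U=2) = 1/28
Total weight = 1/96 + 1/28 = 31/672
P(U=1 | obs) = 1/96 / 31/672 = 7/31
P(U=2 | obs) = 1/28 / 31/672 = 24/31

P(U=1) = 7/31, P(U=2) = 24/31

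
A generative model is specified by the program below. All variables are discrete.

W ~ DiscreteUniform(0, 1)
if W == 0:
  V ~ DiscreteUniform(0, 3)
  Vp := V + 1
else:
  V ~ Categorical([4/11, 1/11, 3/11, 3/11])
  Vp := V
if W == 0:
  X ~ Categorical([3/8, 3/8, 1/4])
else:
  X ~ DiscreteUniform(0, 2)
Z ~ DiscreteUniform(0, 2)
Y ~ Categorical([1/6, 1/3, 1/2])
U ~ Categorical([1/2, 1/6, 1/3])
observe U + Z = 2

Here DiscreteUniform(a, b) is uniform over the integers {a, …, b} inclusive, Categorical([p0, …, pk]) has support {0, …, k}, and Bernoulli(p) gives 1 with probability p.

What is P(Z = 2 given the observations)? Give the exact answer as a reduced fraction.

P(Z = 2 | obs) = 1/2

Enumerate traces; 216 have nonzero weight after conditioning:
  (W=0, V=0, X=0, Z=0, Y=0, U=2) weight 1/1152
  (W=0, V=0, X=0, Z=0, Y=1, U=2) weight 1/576
  (W=0, V=0, X=0, Z=0, Y=2, U=2) weight 1/384
  (W=0, V=0, X=0, Z=1, Y=0, U=1) weight 1/2304
  (W=0, V=0, X=0, Z=1, Y=1, U=1) weight 1/1152
  (W=0, V=0, X=0, Z=1, Y=2, U=1) weight 1/768
  (W=0, V=0, X=0, Z=2, Y=0, U=0) weight 1/768
  (W=0, V=0, X=0, Z=2, Y=1, U=0) weight 1/384
  … 208 more
Group by Z:
  weight(Z=0) = 1/9
  weight(Z=1) = 1/18
  weight(Z=2) = 1/6
Total weight = 1/9 + 1/18 + 1/6 = 1/3
P(Z=0 | obs) = 1/9 / 1/3 = 1/3
P(Z=1 | obs) = 1/18 / 1/3 = 1/6
P(Z=2 | obs) = 1/6 / 1/3 = 1/2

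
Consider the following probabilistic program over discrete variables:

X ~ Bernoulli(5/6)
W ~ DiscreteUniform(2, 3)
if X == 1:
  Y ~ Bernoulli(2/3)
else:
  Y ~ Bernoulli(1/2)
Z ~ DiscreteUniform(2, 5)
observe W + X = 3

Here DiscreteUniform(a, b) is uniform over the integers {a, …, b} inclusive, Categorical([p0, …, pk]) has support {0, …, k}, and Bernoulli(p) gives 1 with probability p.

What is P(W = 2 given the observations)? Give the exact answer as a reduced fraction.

Enumerate traces; 16 have nonzero weight after conditioning:
  (X=0, W=3, Y=0, Z=2) weight 1/96
  (X=0, W=3, Y=0, Z=3) weight 1/96
  (X=0, W=3, Y=0, Z=4) weight 1/96
  (X=0, W=3, Y=0, Z=5) weight 1/96
  (X=0, W=3, Y=1, Z=2) weight 1/96
  (X=0, W=3, Y=1, Z=3) weight 1/96
  (X=0, W=3, Y=1, Z=4) weight 1/96
  (X=0, W=3, Y=1, Z=5) weight 1/96
  (X=1, W=2, Y=0, Z=2) weight 5/144
  … 7 more
Group by W:
  weight(W=2) = 5/12
  weight(W=3) = 1/12
Total weight = 5/12 + 1/12 = 1/2
P(W=2 | obs) = 5/12 / 1/2 = 5/6
P(W=3 | obs) = 1/12 / 1/2 = 1/6

P(W = 2 | obs) = 5/6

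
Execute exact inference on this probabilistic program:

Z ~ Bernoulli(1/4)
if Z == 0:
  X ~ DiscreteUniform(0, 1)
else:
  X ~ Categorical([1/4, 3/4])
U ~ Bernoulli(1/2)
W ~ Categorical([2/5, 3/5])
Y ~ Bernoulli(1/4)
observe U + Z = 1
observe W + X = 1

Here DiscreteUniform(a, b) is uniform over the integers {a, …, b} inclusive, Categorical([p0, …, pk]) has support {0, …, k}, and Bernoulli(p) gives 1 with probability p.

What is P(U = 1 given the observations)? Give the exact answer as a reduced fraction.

Enumerate traces; 8 have nonzero weight after conditioning:
  (Z=0, X=0, U=1, W=1, Y=0) weight 27/320
  (Z=0, X=0, U=1, W=1, Y=1) weight 9/320
  (Z=0, X=1, U=1, W=0, Y=0) weight 9/160
  (Z=0, X=1, U=1, W=0, Y=1) weight 3/160
  (Z=1, X=0, U=0, W=1, Y=0) weight 9/640
  (Z=1, X=0, U=0, W=1, Y=1) weight 3/640
  (Z=1, X=1, U=0, W=0, Y=0) weight 9/320
  (Z=1, X=1, U=0, W=0, Y=1) weight 3/320
Group by U:
  weight(U=0) = 9/160
  weight(U=1) = 3/16
Total weight = 9/160 + 3/16 = 39/160
P(U=0 | obs) = 9/160 / 39/160 = 3/13
P(U=1 | obs) = 3/16 / 39/160 = 10/13

P(U = 1 | obs) = 10/13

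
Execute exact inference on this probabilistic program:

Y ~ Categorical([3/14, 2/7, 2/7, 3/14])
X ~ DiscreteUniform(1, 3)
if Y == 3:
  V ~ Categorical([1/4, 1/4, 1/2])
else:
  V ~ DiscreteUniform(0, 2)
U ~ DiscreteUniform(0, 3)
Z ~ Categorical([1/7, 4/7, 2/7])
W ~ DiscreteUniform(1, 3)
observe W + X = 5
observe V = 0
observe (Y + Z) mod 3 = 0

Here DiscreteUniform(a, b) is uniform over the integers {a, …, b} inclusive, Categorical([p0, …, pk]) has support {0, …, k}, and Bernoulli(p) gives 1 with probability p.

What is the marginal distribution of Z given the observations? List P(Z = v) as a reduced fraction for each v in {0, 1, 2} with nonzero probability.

P(Z=0) = 7/39, P(Z=1) = 64/117, P(Z=2) = 32/117

Enumerate traces; 32 have nonzero weight after conditioning:
  (Y=0, X=2, V=0, U=0, Z=0, W=3) weight 1/3528
  (Y=0, X=2, V=0, U=1, Z=0, W=3) weight 1/3528
  (Y=0, X=2, V=0, U=2, Z=0, W=3) weight 1/3528
  (Y=0, X=2, V=0, U=3, Z=0, W=3) weight 1/3528
  (Y=0, X=3, V=0, U=0, Z=0, W=2) weight 1/3528
  (Y=0, X=3, V=0, U=1, Z=0, W=2) weight 1/3528
  (Y=0, X=3, V=0, U=2, Z=0, W=2) weight 1/3528
  (Y=0, X=3, V=0, U=3, Z=0, W=2) weight 1/3528
  (Y=1, X=2, V=0, U=0, Z=2, W=3) weight 1/1323
  (Y=2, X=2, V=0, U=0, Z=1, W=3) weight 2/1323
  … 22 more
Group by Z:
  weight(Z=0) = 1/252
  weight(Z=1) = 16/1323
  weight(Z=2) = 8/1323
Total weight = 1/252 + 16/1323 + 8/1323 = 13/588
P(Z=0 | obs) = 1/252 / 13/588 = 7/39
P(Z=1 | obs) = 16/1323 / 13/588 = 64/117
P(Z=2 | obs) = 8/1323 / 13/588 = 32/117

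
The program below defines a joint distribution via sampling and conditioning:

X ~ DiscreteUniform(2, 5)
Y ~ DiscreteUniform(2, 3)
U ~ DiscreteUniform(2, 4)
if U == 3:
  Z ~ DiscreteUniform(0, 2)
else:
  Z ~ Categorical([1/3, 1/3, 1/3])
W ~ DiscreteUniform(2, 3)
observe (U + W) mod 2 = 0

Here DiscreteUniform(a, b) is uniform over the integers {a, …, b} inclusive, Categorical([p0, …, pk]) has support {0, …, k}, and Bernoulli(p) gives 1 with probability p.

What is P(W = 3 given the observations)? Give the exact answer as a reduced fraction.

P(W = 3 | obs) = 1/3

Enumerate traces; 72 have nonzero weight after conditioning:
  (X=2, Y=2, U=2, Z=0, W=2) weight 1/144
  (X=2, Y=2, U=2, Z=1, W=2) weight 1/144
  (X=2, Y=2, U=2, Z=2, W=2) weight 1/144
  (X=2, Y=2, U=3, Z=0, W=3) weight 1/144
  (X=2, Y=2, U=3, Z=1, W=3) weight 1/144
  (X=2, Y=2, U=3, Z=2, W=3) weight 1/144
  (X=2, Y=2, U=4, Z=0, W=2) weight 1/144
  (X=2, Y=2, U=4, Z=1, W=2) weight 1/144
  … 64 more
Group by W:
  weight(W=2) = 1/3
  weight(W=3) = 1/6
Total weight = 1/3 + 1/6 = 1/2
P(W=2 | obs) = 1/3 / 1/2 = 2/3
P(W=3 | obs) = 1/6 / 1/2 = 1/3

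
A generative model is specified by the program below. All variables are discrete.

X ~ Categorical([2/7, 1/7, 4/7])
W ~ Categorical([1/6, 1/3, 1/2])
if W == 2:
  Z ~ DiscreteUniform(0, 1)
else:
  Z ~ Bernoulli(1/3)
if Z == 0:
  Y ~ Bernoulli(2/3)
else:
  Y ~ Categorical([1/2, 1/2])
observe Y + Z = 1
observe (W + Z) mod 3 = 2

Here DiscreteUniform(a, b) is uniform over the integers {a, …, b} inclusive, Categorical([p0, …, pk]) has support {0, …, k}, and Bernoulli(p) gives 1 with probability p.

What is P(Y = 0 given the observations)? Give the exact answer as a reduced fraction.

Enumerate traces; 6 have nonzero weight after conditioning:
  (X=0, W=1, Z=1, Y=0) weight 1/63
  (X=0, W=2, Z=0, Y=1) weight 1/21
  (X=1, W=1, Z=1, Y=0) weight 1/126
  (X=1, W=2, Z=0, Y=1) weight 1/42
  (X=2, W=1, Z=1, Y=0) weight 2/63
  (X=2, W=2, Z=0, Y=1) weight 2/21
Group by Y:
  weight(Y=0) = 1/18
  weight(Y=1) = 1/6
Total weight = 1/18 + 1/6 = 2/9
P(Y=0 | obs) = 1/18 / 2/9 = 1/4
P(Y=1 | obs) = 1/6 / 2/9 = 3/4

P(Y = 0 | obs) = 1/4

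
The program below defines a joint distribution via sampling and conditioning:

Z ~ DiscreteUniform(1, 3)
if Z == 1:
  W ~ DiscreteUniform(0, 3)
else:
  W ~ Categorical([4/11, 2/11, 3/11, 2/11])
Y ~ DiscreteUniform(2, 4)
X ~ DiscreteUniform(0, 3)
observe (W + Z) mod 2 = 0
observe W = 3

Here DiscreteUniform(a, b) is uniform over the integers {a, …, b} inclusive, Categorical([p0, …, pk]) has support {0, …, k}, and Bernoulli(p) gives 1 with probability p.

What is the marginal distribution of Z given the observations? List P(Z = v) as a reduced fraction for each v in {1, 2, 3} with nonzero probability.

P(Z=1) = 11/19, P(Z=3) = 8/19

Enumerate traces; 24 have nonzero weight after conditioning:
  (Z=1, W=3, Y=2, X=0) weight 1/144
  (Z=1, W=3, Y=2, X=1) weight 1/144
  (Z=1, W=3, Y=2, X=2) weight 1/144
  (Z=1, W=3, Y=2, X=3) weight 1/144
  (Z=1, W=3, Y=3, X=0) weight 1/144
  (Z=1, W=3, Y=3, X=1) weight 1/144
  (Z=1, W=3, Y=3, X=2) weight 1/144
  (Z=1, W=3, Y=3, X=3) weight 1/144
  (Z=3, W=3, Y=2, X=0) weight 1/198
  … 15 more
Group by Z:
  weight(Z=1) = 1/12
  weight(Z=3) = 2/33
Total weight = 1/12 + 2/33 = 19/132
P(Z=1 | obs) = 1/12 / 19/132 = 11/19
P(Z=3 | obs) = 2/33 / 19/132 = 8/19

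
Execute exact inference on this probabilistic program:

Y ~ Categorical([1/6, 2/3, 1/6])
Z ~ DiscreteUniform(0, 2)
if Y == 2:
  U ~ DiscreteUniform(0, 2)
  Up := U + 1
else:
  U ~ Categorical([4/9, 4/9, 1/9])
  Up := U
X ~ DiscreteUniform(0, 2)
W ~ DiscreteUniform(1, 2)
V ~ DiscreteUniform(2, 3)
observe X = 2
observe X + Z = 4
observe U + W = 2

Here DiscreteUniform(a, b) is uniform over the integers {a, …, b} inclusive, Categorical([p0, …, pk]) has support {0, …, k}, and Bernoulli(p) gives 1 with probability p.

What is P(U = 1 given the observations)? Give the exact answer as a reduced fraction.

Enumerate traces; 12 have nonzero weight after conditioning:
  (Y=0, Z=2, U=0, X=2, W=2, V=2) weight 1/486
  (Y=0, Z=2, U=0, X=2, W=2, V=3) weight 1/486
  (Y=0, Z=2, U=1, X=2, W=1, V=2) weight 1/486
  (Y=0, Z=2, U=1, X=2, W=1, V=3) weight 1/486
  (Y=1, Z=2, U=0, X=2, W=2, V=2) weight 2/243
  (Y=1, Z=2, U=0, X=2, W=2, V=3) weight 2/243
  (Y=1, Z=2, U=1, X=2, W=1, V=2) weight 2/243
  (Y=1, Z=2, U=1, X=2, W=1, V=3) weight 2/243
  … 4 more
Group by U:
  weight(U=0) = 23/972
  weight(U=1) = 23/972
Total weight = 23/972 + 23/972 = 23/486
P(U=0 | obs) = 23/972 / 23/486 = 1/2
P(U=1 | obs) = 23/972 / 23/486 = 1/2

P(U = 1 | obs) = 1/2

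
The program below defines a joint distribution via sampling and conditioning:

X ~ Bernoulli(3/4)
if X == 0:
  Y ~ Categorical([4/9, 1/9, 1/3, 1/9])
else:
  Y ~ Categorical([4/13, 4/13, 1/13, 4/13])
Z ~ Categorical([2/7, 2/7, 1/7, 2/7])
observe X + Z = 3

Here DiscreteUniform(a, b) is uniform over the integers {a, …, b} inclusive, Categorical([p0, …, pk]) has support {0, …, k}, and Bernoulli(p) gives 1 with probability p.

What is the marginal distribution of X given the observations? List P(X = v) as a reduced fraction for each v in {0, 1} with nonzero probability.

P(X=0) = 2/5, P(X=1) = 3/5

Enumerate traces; 8 have nonzero weight after conditioning:
  (X=0, Y=0, Z=3) weight 2/63
  (X=0, Y=1, Z=3) weight 1/126
  (X=0, Y=2, Z=3) weight 1/42
  (X=0, Y=3, Z=3) weight 1/126
  (X=1, Y=0, Z=2) weight 3/91
  (X=1, Y=1, Z=2) weight 3/91
  (X=1, Y=2, Z=2) weight 3/364
  (X=1, Y=3, Z=2) weight 3/91
Group by X:
  weight(X=0) = 1/14
  weight(X=1) = 3/28
Total weight = 1/14 + 3/28 = 5/28
P(X=0 | obs) = 1/14 / 5/28 = 2/5
P(X=1 | obs) = 3/28 / 5/28 = 3/5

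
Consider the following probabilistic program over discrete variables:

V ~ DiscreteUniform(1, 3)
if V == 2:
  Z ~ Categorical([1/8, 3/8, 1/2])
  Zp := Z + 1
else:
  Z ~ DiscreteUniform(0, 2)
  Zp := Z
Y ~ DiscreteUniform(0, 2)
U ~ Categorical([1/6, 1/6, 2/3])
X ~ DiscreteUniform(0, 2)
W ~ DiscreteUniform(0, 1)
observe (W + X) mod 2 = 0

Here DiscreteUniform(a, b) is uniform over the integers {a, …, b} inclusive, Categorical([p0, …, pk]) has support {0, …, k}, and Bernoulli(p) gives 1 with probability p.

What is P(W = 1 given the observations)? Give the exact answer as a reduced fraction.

P(W = 1 | obs) = 1/3

Enumerate traces; 243 have nonzero weight after conditioning:
  (V=1, Z=0, Y=0, U=0, X=0, W=0) weight 1/972
  (V=1, Z=0, Y=0, U=0, X=1, W=1) weight 1/972
  (V=1, Z=0, Y=0, U=0, X=2, W=0) weight 1/972
  (V=1, Z=0, Y=0, U=1, X=0, W=0) weight 1/972
  (V=1, Z=0, Y=0, U=1, X=1, W=1) weight 1/972
  (V=1, Z=0, Y=0, U=1, X=2, W=0) weight 1/972
  (V=1, Z=0, Y=0, U=2, X=0, W=0) weight 1/243
  (V=1, Z=0, Y=0, U=2, X=1, W=1) weight 1/243
  … 235 more
Group by W:
  weight(W=0) = 1/3
  weight(W=1) = 1/6
Total weight = 1/3 + 1/6 = 1/2
P(W=0 | obs) = 1/3 / 1/2 = 2/3
P(W=1 | obs) = 1/6 / 1/2 = 1/3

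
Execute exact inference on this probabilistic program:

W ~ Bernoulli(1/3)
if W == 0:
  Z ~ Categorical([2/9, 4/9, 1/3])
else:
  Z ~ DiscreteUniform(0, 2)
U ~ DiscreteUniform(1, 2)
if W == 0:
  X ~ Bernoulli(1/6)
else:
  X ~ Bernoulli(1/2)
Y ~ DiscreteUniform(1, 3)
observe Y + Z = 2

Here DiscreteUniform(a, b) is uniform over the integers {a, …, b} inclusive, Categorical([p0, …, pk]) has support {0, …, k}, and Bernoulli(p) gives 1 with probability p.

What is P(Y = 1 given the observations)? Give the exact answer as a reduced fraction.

P(Y = 1 | obs) = 11/18

Enumerate traces; 16 have nonzero weight after conditioning:
  (W=0, Z=0, U=1, X=0, Y=2) weight 5/243
  (W=0, Z=0, U=1, X=1, Y=2) weight 1/243
  (W=0, Z=0, U=2, X=0, Y=2) weight 5/243
  (W=0, Z=0, U=2, X=1, Y=2) weight 1/243
  (W=0, Z=1, U=1, X=0, Y=1) weight 10/243
  (W=0, Z=1, U=1, X=1, Y=1) weight 2/243
  (W=0, Z=1, U=2, X=0, Y=1) weight 10/243
  (W=0, Z=1, U=2, X=1, Y=1) weight 2/243
  … 8 more
Group by Y:
  weight(Y=1) = 11/81
  weight(Y=2) = 7/81
Total weight = 11/81 + 7/81 = 2/9
P(Y=1 | obs) = 11/81 / 2/9 = 11/18
P(Y=2 | obs) = 7/81 / 2/9 = 7/18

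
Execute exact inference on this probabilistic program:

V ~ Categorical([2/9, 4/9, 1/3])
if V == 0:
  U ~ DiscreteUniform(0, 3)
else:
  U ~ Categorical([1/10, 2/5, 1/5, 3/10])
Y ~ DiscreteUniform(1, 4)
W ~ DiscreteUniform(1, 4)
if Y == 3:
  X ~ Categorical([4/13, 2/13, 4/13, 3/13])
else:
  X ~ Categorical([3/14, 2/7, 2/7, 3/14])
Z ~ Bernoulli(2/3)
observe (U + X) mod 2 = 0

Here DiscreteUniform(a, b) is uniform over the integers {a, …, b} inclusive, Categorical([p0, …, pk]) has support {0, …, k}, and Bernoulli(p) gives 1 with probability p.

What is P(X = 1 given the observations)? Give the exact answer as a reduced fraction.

P(X = 1 | obs) = 2714/8043

Enumerate traces; 768 have nonzero weight after conditioning:
  (V=0, U=0, Y=1, W=1, X=0, Z=0) weight 1/4032
  (V=0, U=0, Y=1, W=1, X=0, Z=1) weight 1/2016
  (V=0, U=0, Y=1, W=1, X=2, Z=0) weight 1/3024
  (V=0, U=0, Y=1, W=1, X=2, Z=1) weight 1/1512
  (V=0, U=0, Y=1, W=2, X=0, Z=0) weight 1/4032
  (V=0, U=0, Y=1, W=2, X=0, Z=1) weight 1/2016
  (V=0, U=0, Y=1, W=2, X=2, Z=0) weight 1/3024
  (V=0, U=0, Y=1, W=2, X=2, Z=1) weight 1/1512
  (V=0, U=1, Y=1, W=1, X=1, Z=0) weight 1/3024
  (V=0, U=1, Y=1, W=1, X=3, Z=0) weight 1/4032
  … 758 more
Group by X:
  weight(X=0) = 5363/65520
  weight(X=1) = 1357/8190
  weight(X=2) = 1643/16380
  weight(X=3) = 3127/21840
Total weight = 5363/65520 + 1357/8190 + 1643/16380 + 3127/21840 = 383/780
P(X=0 | obs) = 5363/65520 / 383/780 = 5363/32172
P(X=1 | obs) = 1357/8190 / 383/780 = 2714/8043
P(X=2 | obs) = 1643/16380 / 383/780 = 1643/8043
P(X=3 | obs) = 3127/21840 / 383/780 = 3127/10724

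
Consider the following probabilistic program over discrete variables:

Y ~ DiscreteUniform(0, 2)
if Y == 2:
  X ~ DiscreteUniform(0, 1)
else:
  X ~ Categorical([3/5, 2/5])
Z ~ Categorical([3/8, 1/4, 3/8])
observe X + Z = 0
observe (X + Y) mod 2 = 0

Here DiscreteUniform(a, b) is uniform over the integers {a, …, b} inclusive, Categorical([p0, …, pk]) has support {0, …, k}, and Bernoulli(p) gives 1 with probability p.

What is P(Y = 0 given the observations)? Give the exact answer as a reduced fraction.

P(Y = 0 | obs) = 6/11

Enumerate traces; 2 have nonzero weight after conditioning:
  (Y=0, X=0, Z=0) weight 3/40
  (Y=2, X=0, Z=0) weight 1/16
Group by Y:
  weight(Y=0) = 3/40
  weight(Y=2) = 1/16
Total weight = 3/40 + 1/16 = 11/80
P(Y=0 | obs) = 3/40 / 11/80 = 6/11
P(Y=2 | obs) = 1/16 / 11/80 = 5/11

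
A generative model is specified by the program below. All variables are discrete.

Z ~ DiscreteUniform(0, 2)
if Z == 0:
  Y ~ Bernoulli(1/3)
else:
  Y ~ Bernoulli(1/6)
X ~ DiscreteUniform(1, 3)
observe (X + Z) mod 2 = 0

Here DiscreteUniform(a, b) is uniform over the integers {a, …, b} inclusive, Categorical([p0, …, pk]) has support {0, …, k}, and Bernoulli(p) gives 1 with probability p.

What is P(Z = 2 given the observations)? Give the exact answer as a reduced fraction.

P(Z = 2 | obs) = 1/4

Enumerate traces; 8 have nonzero weight after conditioning:
  (Z=0, Y=0, X=2) weight 2/27
  (Z=0, Y=1, X=2) weight 1/27
  (Z=1, Y=0, X=1) weight 5/54
  (Z=1, Y=0, X=3) weight 5/54
  (Z=1, Y=1, X=1) weight 1/54
  (Z=1, Y=1, X=3) weight 1/54
  (Z=2, Y=0, X=2) weight 5/54
  (Z=2, Y=1, X=2) weight 1/54
Group by Z:
  weight(Z=0) = 1/9
  weight(Z=1) = 2/9
  weight(Z=2) = 1/9
Total weight = 1/9 + 2/9 + 1/9 = 4/9
P(Z=0 | obs) = 1/9 / 4/9 = 1/4
P(Z=1 | obs) = 2/9 / 4/9 = 1/2
P(Z=2 | obs) = 1/9 / 4/9 = 1/4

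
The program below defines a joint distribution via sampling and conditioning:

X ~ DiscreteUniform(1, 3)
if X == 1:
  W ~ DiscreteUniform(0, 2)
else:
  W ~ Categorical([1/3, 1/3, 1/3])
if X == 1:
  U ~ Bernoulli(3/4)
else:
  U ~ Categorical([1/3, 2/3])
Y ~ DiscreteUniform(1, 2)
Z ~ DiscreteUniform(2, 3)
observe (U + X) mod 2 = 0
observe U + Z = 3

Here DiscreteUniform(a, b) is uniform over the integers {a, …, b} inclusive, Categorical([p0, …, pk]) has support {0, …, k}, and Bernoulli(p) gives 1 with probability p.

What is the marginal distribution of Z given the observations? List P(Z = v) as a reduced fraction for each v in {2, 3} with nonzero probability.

Enumerate traces; 18 have nonzero weight after conditioning:
  (X=1, W=0, U=1, Y=1, Z=2) weight 1/48
  (X=1, W=0, U=1, Y=2, Z=2) weight 1/48
  (X=1, W=1, U=1, Y=1, Z=2) weight 1/48
  (X=1, W=1, U=1, Y=2, Z=2) weight 1/48
  (X=1, W=2, U=1, Y=1, Z=2) weight 1/48
  (X=1, W=2, U=1, Y=2, Z=2) weight 1/48
  (X=2, W=0, U=0, Y=1, Z=3) weight 1/108
  (X=2, W=0, U=0, Y=2, Z=3) weight 1/108
  … 10 more
Group by Z:
  weight(Z=2) = 17/72
  weight(Z=3) = 1/18
Total weight = 17/72 + 1/18 = 7/24
P(Z=2 | obs) = 17/72 / 7/24 = 17/21
P(Z=3 | obs) = 1/18 / 7/24 = 4/21

P(Z=2) = 17/21, P(Z=3) = 4/21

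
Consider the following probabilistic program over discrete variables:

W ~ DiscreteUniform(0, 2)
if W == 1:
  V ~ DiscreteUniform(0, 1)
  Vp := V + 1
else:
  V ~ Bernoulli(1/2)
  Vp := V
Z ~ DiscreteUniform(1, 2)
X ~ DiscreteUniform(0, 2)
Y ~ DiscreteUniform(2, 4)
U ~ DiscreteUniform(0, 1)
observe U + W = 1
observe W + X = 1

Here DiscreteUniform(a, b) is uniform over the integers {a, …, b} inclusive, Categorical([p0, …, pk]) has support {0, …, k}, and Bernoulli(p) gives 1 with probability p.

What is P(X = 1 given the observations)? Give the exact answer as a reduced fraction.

Enumerate traces; 24 have nonzero weight after conditioning:
  (W=0, V=0, Z=1, X=1, Y=2, U=1) weight 1/216
  (W=0, V=0, Z=1, X=1, Y=3, U=1) weight 1/216
  (W=0, V=0, Z=1, X=1, Y=4, U=1) weight 1/216
  (W=0, V=0, Z=2, X=1, Y=2, U=1) weight 1/216
  (W=0, V=0, Z=2, X=1, Y=3, U=1) weight 1/216
  (W=0, V=0, Z=2, X=1, Y=4, U=1) weight 1/216
  (W=0, V=1, Z=1, X=1, Y=2, U=1) weight 1/216
  (W=0, V=1, Z=1, X=1, Y=3, U=1) weight 1/216
  (W=1, V=0, Z=1, X=0, Y=2, U=0) weight 1/216
  … 15 more
Group by X:
  weight(X=0) = 1/18
  weight(X=1) = 1/18
Total weight = 1/18 + 1/18 = 1/9
P(X=0 | obs) = 1/18 / 1/9 = 1/2
P(X=1 | obs) = 1/18 / 1/9 = 1/2

P(X = 1 | obs) = 1/2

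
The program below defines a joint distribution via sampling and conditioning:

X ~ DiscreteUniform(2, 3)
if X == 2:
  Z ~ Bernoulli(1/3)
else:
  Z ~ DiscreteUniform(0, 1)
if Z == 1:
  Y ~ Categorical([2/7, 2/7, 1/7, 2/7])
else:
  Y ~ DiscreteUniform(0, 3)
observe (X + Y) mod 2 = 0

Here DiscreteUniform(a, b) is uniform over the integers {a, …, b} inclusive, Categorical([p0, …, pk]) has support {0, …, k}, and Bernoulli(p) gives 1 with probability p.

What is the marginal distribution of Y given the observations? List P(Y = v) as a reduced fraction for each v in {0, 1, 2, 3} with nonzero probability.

Enumerate traces; 8 have nonzero weight after conditioning:
  (X=2, Z=0, Y=0) weight 1/12
  (X=2, Z=0, Y=2) weight 1/12
  (X=2, Z=1, Y=0) weight 1/21
  (X=2, Z=1, Y=2) weight 1/42
  (X=3, Z=0, Y=1) weight 1/16
  (X=3, Z=0, Y=3) weight 1/16
  (X=3, Z=1, Y=1) weight 1/14
  (X=3, Z=1, Y=3) weight 1/14
Group by Y:
  weight(Y=0) = 11/84
  weight(Y=1) = 15/112
  weight(Y=2) = 3/28
  weight(Y=3) = 15/112
Total weight = 11/84 + 15/112 + 3/28 + 15/112 = 85/168
P(Y=0 | obs) = 11/84 / 85/168 = 22/85
P(Y=1 | obs) = 15/112 / 85/168 = 9/34
P(Y=2 | obs) = 3/28 / 85/168 = 18/85
P(Y=3 | obs) = 15/112 / 85/168 = 9/34

P(Y=0) = 22/85, P(Y=1) = 9/34, P(Y=2) = 18/85, P(Y=3) = 9/34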